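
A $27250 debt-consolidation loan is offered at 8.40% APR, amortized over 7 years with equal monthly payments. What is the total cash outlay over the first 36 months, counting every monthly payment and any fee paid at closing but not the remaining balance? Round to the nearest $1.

At 8.40% the monthly rate is 0.0070000, so the payment is 27,250 × 0.0070000 / (1 − 1.0070000^−84) = $430.18.
Total outlay = 36 × $430.18 = $15,486.48.

$15,486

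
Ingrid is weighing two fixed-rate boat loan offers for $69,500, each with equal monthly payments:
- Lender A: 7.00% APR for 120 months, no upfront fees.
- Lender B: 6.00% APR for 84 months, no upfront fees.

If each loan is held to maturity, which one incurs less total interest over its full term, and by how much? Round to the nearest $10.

Lender B by $11,550

Lender A: at 7.00% the monthly rate is 0.0058333, so the payment is 69,500 × 0.0058333 / (1 − 1.0058333^−120) = $806.95.
Total interest on Lender A = 120 × $806.95 − $69,500 = $27,334.00.
Lender B: at 6.00% the monthly rate is 0.0050000, so the payment is 69,500 × 0.0050000 / (1 − 1.0050000^−84) = $1,015.29.
Total interest on Lender B = 84 × $1,015.29 − $69,500 = $15,784.36.
Lender B is lower by $11,549.64.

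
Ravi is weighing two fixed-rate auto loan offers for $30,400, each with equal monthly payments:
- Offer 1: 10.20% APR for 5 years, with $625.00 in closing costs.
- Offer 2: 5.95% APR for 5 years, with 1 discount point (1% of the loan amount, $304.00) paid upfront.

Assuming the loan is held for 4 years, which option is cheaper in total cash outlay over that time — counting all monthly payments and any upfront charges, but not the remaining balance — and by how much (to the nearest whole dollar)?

Offer 2 by $3,292

Offer 1: at 10.20% the monthly rate is 0.0085000, so the payment is 30,400 × 0.0085000 / (1 − 1.0085000^−60) = $648.91.
Offer 2: at 5.95% the monthly rate is 0.0049583, so the payment is 30,400 × 0.0049583 / (1 − 1.0049583^−60) = $587.01.
Over 48 months: Offer 1 costs 48 × $648.91 + $625.00 = $31,772.68; Offer 2 costs 48 × $587.01 + $304.00 = $28,480.48.
Offer 2 is cheaper by $31,772.68 − $28,480.48 = $3,292.20.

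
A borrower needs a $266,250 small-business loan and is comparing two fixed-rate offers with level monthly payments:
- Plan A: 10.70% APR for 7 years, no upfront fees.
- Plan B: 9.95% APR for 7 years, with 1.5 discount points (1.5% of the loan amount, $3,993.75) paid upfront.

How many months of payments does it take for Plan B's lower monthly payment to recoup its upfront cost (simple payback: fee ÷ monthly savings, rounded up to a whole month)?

Plan A: at 10.70% the monthly rate is 0.0089167, so the payment is 266,250 × 0.0089167 / (1 − 1.0089167^−84) = $4,516.96.
Plan B: at 9.95% the monthly rate is 0.0082917, so the payment is 266,250 × 0.0082917 / (1 − 1.0082917^−84) = $4,413.19.
Monthly savings = $4,516.96 − $4,413.19 = $103.77.
Break-even = $3,993.75 / $103.77 = 38.49 → 39 months.

39 months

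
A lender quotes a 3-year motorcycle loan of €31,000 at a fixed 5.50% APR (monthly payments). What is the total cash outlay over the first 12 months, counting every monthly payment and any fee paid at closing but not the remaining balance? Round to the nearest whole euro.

€11,233

Monthly rate = 5.5%/12 = 0.0045833; payment = 31,000 × 0.0045833 / (1 − (1+0.0045833)^−36) = €936.07.
Total outlay = 12 × €936.07 = €11,232.84.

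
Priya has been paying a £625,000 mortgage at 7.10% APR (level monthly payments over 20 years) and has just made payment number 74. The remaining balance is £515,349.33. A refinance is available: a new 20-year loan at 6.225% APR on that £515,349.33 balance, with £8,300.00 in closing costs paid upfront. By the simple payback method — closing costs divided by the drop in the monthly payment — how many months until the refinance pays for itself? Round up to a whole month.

Current payment = 625,000 × 7.1%/12 / (1 − (1+0.0059167)^−240) = £4,883.21.
Refinanced payment = 515,349.33 × 0.0051875 / (1 − (1+0.0051875)^−240) = £3,759.33.
Monthly savings = £4,883.21 − £3,759.33 = £1,123.88.
Break-even = £8,300.00 / £1,123.88 = 7.39 → 8 months.

8 months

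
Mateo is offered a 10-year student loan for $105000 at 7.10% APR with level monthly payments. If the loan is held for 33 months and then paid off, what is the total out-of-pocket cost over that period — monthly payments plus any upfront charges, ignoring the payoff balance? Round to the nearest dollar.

Monthly rate = 7.1%/12 = 0.0059167; payment = 105,000 × 0.0059167 / (1 − (1+0.0059167)^−120) = $1,224.56.
Total outlay = 33 × $1,224.56 = $40,410.48.

$40,410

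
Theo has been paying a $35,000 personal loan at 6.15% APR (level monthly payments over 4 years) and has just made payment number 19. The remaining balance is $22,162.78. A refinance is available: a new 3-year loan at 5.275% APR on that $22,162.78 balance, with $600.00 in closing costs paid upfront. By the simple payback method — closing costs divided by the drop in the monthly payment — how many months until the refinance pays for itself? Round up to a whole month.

4 months

Current payment = 35,000 × 6.15%/12 / (1 − (1+0.0051250)^−48) = $824.39.
Refinanced payment = 22,162.78 × 0.0043958 / (1 − (1+0.0043958)^−36) = $666.98.
Monthly savings = $824.39 − $666.98 = $157.41.
Break-even = $600.00 / $157.41 = 3.81 → 4 months.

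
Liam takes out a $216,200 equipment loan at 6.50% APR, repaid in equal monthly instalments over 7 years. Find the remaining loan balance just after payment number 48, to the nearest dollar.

With monthly rate i = 6.5%/12 = 0.0054167, the balance after k of n payments is P · [(1+i)^n − (1+i)^k] / [(1+i)^n − 1].
(1+0.0054167)^84 = 1.57423925 and (1+0.0054167)^48 = 1.29602044, so the balance is 216,200 × (1.57423925 − 1.29602044) / (1.57423925 − 1) = $104,748.86.

$104,749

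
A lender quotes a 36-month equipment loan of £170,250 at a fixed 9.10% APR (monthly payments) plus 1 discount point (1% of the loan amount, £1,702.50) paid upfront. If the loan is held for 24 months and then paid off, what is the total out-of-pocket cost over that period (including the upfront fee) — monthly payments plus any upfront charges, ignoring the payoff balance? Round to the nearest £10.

£131,830

Monthly rate = 9.1%/12 = 0.0075833; payment = 170,250 × 0.0075833 / (1 − (1+0.0075833)^−36) = £5,421.83.
Total outlay = 24 × £5,421.83 + £1,702.50 = £131,826.42.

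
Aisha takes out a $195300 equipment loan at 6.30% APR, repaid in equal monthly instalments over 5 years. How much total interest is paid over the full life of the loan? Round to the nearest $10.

$32,880

Monthly rate = 6.3%/12 = 0.0052500; payment = 195,300 × 0.0052500 / (1 − (1+0.0052500)^−60) = $3,803.00.
Total paid = 60 × $3,803.00 = $228,180.00; interest = $228,180.00 − $195,300 = $32,880.00.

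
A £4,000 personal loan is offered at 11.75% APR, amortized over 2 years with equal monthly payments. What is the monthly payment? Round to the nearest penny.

Monthly rate = 11.75%/12 = 0.0097917; payment = 4,000 × 0.0097917 / (1 − (1+0.0097917)^−24) = £187.83.

£187.83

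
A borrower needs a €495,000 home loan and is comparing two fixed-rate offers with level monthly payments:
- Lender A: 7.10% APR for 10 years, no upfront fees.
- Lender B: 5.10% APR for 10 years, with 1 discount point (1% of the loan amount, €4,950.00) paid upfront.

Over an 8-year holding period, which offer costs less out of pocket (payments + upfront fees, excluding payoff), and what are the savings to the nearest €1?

Lender B by €42,900

Lender A: monthly rate = 7.1%/12 = 0.0059167; payment = 495,000 × 0.0059167 / (1 − (1+0.0059167)^−120) = €5,772.91.
Lender B: monthly rate = 5.1%/12 = 0.0042500; payment = 495,000 × 0.0042500 / (1 − (1+0.0042500)^−120) = €5,274.47.
Over 96 months: Lender A costs 96 × €5,772.91 = €554,199.36; Lender B costs 96 × €5,274.47 + €4,950.00 = €511,299.12.
Lender B is cheaper by €554,199.36 − €511,299.12 = €42,900.24.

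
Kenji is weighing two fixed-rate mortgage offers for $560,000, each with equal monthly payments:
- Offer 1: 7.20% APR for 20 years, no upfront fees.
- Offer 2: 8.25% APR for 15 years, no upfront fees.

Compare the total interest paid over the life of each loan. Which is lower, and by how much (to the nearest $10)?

Offer 2 by $80,300

Offer 1: at 7.20% the monthly rate is 0.0060000, so the payment is 560,000 × 0.0060000 / (1 − 1.0060000^−240) = $4,409.16.
Total interest on Offer 1 = 240 × $4,409.16 − $560,000 = $498,198.40.
Offer 2: monthly rate = 8.25%/12 = 0.0068750; payment = 560,000 × 0.0068750 / (1 − (1+0.0068750)^−180) = $5,432.79.
Total interest on Offer 2 = 180 × $5,432.79 − $560,000 = $417,902.20.
Offer 2 is lower by $80,296.20.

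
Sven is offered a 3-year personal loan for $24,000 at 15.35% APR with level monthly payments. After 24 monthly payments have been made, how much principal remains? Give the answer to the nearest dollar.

$9,246

With monthly rate i = 15.35%/12 = 0.0127917, the balance after k of n payments is P · [(1+i)^n − (1+i)^k] / [(1+i)^n − 1].
(1+0.0127917)^36 = 1.58024452 and (1+0.0127917)^24 = 1.35669699, so the balance is 24,000 × (1.58024452 − 1.35669699) / (1.58024452 − 1) = $9,246.34.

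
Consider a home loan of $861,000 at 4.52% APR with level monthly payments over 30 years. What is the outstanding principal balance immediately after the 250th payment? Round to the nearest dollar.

With monthly rate i = 4.52%/12 = 0.0037667, the balance after k of n payments is P · [(1+i)^n − (1+i)^k] / [(1+i)^n − 1].
(1+0.0037667)^360 = 3.87076668 and (1+0.0037667)^250 = 2.55971938, so the balance is 861,000 × (3.87076668 − 2.55971938) / (3.87076668 − 1) = $393,209.15.

$393,209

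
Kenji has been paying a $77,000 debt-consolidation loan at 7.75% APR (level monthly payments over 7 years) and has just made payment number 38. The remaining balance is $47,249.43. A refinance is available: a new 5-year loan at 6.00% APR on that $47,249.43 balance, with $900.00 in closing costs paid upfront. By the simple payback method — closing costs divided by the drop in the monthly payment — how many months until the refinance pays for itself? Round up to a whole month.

Current payment = 77,000 × 7.75%/12 / (1 − (1+0.0064583)^−84) = $1,190.57.
Refinanced payment = 47,249.43 × 0.0050000 / (1 − (1+0.0050000)^−60) = $913.46.
Monthly savings = $1,190.57 − $913.46 = $277.11.
Break-even = $900.00 / $277.11 = 3.25 → 4 months.

4 months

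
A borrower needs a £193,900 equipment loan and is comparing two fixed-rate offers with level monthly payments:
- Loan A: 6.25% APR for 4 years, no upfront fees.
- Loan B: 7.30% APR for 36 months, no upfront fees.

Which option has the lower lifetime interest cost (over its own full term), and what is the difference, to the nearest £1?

Loan B by £3,155

Loan A: at 6.25% the monthly rate is 0.0052083, so the payment is 193,900 × 0.0052083 / (1 − 1.0052083^−48) = £4,576.01.
Total interest on Loan A = 48 × £4,576.01 − £193,900 = £25,748.48.
Loan B: monthly rate = 7.3%/12 = 0.0060833; payment = 193,900 × 0.0060833 / (1 − (1+0.0060833)^−36) = £6,013.70.
Total interest on Loan B = 36 × £6,013.70 − £193,900 = £22,593.20.
Loan B is lower by £3,155.28.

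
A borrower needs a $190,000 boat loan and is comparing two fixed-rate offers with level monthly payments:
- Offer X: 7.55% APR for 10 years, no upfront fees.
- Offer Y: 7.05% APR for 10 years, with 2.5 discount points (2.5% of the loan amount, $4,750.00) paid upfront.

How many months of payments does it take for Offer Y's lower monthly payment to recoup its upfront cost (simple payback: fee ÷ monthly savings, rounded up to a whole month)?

Offer X: at 7.55% the monthly rate is 0.0062917, so the payment is 190,000 × 0.0062917 / (1 − 1.0062917^−120) = $2,260.29.
Offer Y: monthly rate = 7.05%/12 = 0.0058750; payment = 190,000 × 0.0058750 / (1 − (1+0.0058750)^−120) = $2,210.96.
Monthly savings = $2,260.29 − $2,210.96 = $49.33.
Break-even = $4,750.00 / $49.33 = 96.29 → 97 months.

97 months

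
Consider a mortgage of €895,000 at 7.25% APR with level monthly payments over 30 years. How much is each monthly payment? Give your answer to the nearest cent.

Monthly rate = 7.25%/12 = 0.0060417; payment = 895,000 × 0.0060417 / (1 − (1+0.0060417)^−360) = €6,105.48.

€6,105.48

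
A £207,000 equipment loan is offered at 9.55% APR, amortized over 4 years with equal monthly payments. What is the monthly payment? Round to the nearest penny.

£5,205.43

At 9.55% the monthly rate is 0.0079583, so the payment is 207,000 × 0.0079583 / (1 − 1.0079583^−48) = £5,205.43.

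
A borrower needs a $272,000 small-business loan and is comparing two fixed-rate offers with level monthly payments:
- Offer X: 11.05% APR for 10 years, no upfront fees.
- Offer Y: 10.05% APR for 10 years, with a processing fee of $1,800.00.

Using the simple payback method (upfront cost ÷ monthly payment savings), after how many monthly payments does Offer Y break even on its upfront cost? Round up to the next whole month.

12 months

Offer X: monthly rate = 11.05%/12 = 0.0092083; payment = 272,000 × 0.0092083 / (1 − (1+0.0092083)^−120) = $3,754.50.
Offer Y: at 10.05% the monthly rate is 0.0083750, so the payment is 272,000 × 0.0083750 / (1 − 1.0083750^−120) = $3,602.04.
Monthly savings = $3,754.50 − $3,602.04 = $152.46.
Break-even = $1,800.00 / $152.46 = 11.81 → 12 months.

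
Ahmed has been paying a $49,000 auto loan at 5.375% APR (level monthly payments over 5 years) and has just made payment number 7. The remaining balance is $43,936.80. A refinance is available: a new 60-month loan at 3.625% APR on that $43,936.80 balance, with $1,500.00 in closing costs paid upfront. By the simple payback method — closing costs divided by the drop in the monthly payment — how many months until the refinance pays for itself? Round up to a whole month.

12 months

Current payment = 49,000 × 5.375%/12 / (1 − (1+0.0044792)^−60) = $933.13.
Refinanced payment = 43,936.80 × 0.0030208 / (1 − (1+0.0030208)^−60) = $801.75.
Monthly savings = $933.13 − $801.75 = $131.38.
Break-even = $1,500.00 / $131.38 = 11.42 → 12 months.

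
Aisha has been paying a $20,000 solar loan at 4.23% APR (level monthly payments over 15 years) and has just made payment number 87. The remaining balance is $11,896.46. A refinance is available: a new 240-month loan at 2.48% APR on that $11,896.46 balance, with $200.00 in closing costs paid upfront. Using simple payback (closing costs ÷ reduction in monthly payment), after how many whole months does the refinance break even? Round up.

Current payment = 20,000 × 4.23%/12 / (1 − (1+0.0035250)^−180) = $150.25.
Refinanced payment = 11,896.46 × 0.0020667 / (1 − (1+0.0020667)^−240) = $62.92.
Monthly savings = $150.25 − $62.92 = $87.33.
Break-even = $200.00 / $87.33 = 2.29 → 3 months.

3 months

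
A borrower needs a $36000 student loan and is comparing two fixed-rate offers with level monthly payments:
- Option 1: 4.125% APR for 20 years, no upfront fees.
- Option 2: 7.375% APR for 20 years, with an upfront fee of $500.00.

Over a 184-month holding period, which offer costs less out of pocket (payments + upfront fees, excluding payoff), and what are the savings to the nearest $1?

Option 1: monthly rate = 4.125%/12 = 0.0034375; payment = 36,000 × 0.0034375 / (1 − (1+0.0034375)^−240) = $220.53.
Option 2: monthly rate = 7.375%/12 = 0.0061458; payment = 36,000 × 0.0061458 / (1 − (1+0.0061458)^−240) = $287.27.
Over 184 months: Option 1 costs 184 × $220.53 = $40,577.52; Option 2 costs 184 × $287.27 + $500.00 = $53,357.68.
Option 1 is cheaper by $53,357.68 − $40,577.52 = $12,780.16.

Option 1 by $12,780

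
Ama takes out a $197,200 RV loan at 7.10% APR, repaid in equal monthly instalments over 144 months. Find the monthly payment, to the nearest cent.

$2,038.49

At 7.10% the monthly rate is 0.0059167, so the payment is 197,200 × 0.0059167 / (1 − 1.0059167^−144) = $2,038.49.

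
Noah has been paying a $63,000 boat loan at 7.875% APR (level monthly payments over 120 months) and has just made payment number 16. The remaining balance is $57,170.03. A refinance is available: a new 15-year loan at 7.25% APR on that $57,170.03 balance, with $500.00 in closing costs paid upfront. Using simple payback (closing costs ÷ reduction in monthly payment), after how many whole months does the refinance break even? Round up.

3 months

Current payment = 63,000 × 7.875%/12 / (1 − (1+0.0065625)^−120) = $760.21.
Refinanced payment = 57,170.03 × 0.0060417 / (1 − (1+0.0060417)^−180) = $521.88.
Monthly savings = $760.21 − $521.88 = $238.33.
Break-even = $500.00 / $238.33 = 2.10 → 3 months.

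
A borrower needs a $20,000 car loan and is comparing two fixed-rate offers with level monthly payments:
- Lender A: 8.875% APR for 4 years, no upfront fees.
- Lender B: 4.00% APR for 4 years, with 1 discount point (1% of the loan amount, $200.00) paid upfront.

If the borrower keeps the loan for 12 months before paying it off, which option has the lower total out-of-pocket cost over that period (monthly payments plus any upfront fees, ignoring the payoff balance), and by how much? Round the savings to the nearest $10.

Lender B by $340

Lender A: monthly rate = 8.875%/12 = 0.0073958; payment = 20,000 × 0.0073958 / (1 − (1+0.0073958)^−48) = $496.51.
Lender B: monthly rate = 4%/12 = 0.0033333; payment = 20,000 × 0.0033333 / (1 − (1+0.0033333)^−48) = $451.58.
Over 12 months: Lender A costs 12 × $496.51 = $5,958.12; Lender B costs 12 × $451.58 + $200.00 = $5,618.96.
Lender B is cheaper by $5,958.12 − $5,618.96 = $339.16.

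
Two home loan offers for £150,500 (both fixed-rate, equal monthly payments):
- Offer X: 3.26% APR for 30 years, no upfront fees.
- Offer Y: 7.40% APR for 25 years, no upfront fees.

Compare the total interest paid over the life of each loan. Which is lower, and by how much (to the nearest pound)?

Offer X by £94,631

Offer X: monthly rate = 3.26%/12 = 0.0027167; payment = 150,500 × 0.0027167 / (1 − (1+0.0027167)^−360) = £655.81.
Total interest on Offer X = 360 × £655.81 − £150,500 = £85,591.60.
Offer Y: monthly rate = 7.4%/12 = 0.0061667; payment = 150,500 × 0.0061667 / (1 − (1+0.0061667)^−300) = £1,102.41.
Total interest on Offer Y = 300 × £1,102.41 − £150,500 = £180,223.00.
Offer X is lower by £94,631.40.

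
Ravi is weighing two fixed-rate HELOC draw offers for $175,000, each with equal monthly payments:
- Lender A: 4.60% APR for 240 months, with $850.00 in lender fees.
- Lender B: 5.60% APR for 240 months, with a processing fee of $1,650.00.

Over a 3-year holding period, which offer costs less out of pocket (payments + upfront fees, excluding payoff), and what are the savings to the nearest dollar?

Lender A: monthly rate = 4.6%/12 = 0.0038333; payment = 175,000 × 0.0038333 / (1 − (1+0.0038333)^−240) = $1,116.61.
Lender B: at 5.60% the monthly rate is 0.0046667, so the payment is 175,000 × 0.0046667 / (1 − 1.0046667^−240) = $1,213.71.
Over 36 months: Lender A costs 36 × $1,116.61 + $850.00 = $41,047.96; Lender B costs 36 × $1,213.71 + $1,650.00 = $45,343.56.
Lender A is cheaper by $45,343.56 − $41,047.96 = $4,295.60.

Lender A by $4,296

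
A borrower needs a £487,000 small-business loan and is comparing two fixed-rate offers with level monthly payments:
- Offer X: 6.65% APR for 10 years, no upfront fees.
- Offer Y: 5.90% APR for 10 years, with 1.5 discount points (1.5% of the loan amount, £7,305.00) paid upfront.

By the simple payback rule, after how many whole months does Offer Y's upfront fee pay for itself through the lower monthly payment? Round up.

Offer X: at 6.65% the monthly rate is 0.0055417, so the payment is 487,000 × 0.0055417 / (1 − 1.0055417^−120) = £5,567.03.
Offer Y: monthly rate = 5.9%/12 = 0.0049167; payment = 487,000 × 0.0049167 / (1 − (1+0.0049167)^−120) = £5,382.27.
Monthly savings = £5,567.03 − £5,382.27 = £184.76.
Break-even = £7,305.00 / £184.76 = 39.54 → 40 months.

40 months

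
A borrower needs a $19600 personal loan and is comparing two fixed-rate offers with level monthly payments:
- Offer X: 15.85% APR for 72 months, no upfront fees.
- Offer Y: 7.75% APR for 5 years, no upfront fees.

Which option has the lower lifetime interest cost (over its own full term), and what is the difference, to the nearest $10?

Offer Y by $6,790

Offer X: monthly rate = 15.85%/12 = 0.0132083; payment = 19,600 × 0.0132083 / (1 − (1+0.0132083)^−72) = $423.54.
Total interest on Offer X = 72 × $423.54 − $19,600 = $10,894.88.
Offer Y: at 7.75% the monthly rate is 0.0064583, so the payment is 19,600 × 0.0064583 / (1 − 1.0064583^−60) = $395.08.
Total interest on Offer Y = 60 × $395.08 − $19,600 = $4,104.80.
Offer Y is lower by $6,790.08.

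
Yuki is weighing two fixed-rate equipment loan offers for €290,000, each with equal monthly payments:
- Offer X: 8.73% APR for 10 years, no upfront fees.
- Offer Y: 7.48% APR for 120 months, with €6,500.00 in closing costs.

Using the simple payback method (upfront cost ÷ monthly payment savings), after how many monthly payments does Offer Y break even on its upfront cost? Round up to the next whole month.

34 months

Offer X: monthly rate = 8.73%/12 = 0.0072750; payment = 290,000 × 0.0072750 / (1 − (1+0.0072750)^−120) = €3,631.36.
Offer Y: at 7.48% the monthly rate is 0.0062333, so the payment is 290,000 × 0.0062333 / (1 − 1.0062333^−120) = €3,439.32.
Monthly savings = €3,631.36 − €3,439.32 = €192.04.
Break-even = €6,500.00 / €192.04 = 33.85 → 34 months.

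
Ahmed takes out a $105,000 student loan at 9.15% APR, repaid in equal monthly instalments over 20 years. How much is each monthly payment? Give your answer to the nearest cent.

$954.87

At 9.15% the monthly rate is 0.0076250, so the payment is 105,000 × 0.0076250 / (1 − 1.0076250^−240) = $954.87.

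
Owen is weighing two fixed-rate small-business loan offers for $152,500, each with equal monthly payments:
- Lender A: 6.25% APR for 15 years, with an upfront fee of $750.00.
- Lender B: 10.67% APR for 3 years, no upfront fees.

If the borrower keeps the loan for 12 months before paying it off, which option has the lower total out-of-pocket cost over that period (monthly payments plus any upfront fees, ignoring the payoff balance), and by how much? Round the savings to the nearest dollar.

Lender A: monthly rate = 6.25%/12 = 0.0052083; payment = 152,500 × 0.0052083 / (1 − (1+0.0052083)^−180) = $1,307.57.
Lender B: at 10.67% the monthly rate is 0.0088917, so the payment is 152,500 × 0.0088917 / (1 − 1.0088917^−36) = $4,968.86.
Over 12 months: Lender A costs 12 × $1,307.57 + $750.00 = $16,440.84; Lender B costs 12 × $4,968.86 = $59,626.32.
Lender A is cheaper by $59,626.32 − $16,440.84 = $43,185.48.

Lender A by $43,185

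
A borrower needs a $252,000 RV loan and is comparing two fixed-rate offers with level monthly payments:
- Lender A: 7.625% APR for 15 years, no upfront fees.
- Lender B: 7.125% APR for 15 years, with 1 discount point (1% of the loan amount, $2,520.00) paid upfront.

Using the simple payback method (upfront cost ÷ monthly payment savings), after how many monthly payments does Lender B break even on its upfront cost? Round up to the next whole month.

36 months

Lender A: at 7.625% the monthly rate is 0.0063542, so the payment is 252,000 × 0.0063542 / (1 − 1.0063542^−180) = $2,354.01.
Lender B: at 7.125% the monthly rate is 0.0059375, so the payment is 252,000 × 0.0059375 / (1 − 1.0059375^−180) = $2,282.69.
Monthly savings = $2,354.01 − $2,282.69 = $71.32.
Break-even = $2,520.00 / $71.32 = 35.33 → 36 months.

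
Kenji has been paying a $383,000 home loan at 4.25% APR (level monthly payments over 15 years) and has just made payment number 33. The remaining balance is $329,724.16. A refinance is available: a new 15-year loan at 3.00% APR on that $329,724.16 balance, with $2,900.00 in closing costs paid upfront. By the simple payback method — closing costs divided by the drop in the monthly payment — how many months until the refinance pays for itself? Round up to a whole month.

Current payment = 383,000 × 4.25%/12 / (1 − (1+0.0035417)^−180) = $2,881.23.
Refinanced payment = 329,724.16 × 0.0025000 / (1 − (1+0.0025000)^−180) = $2,277.01.
Monthly savings = $2,881.23 − $2,277.01 = $604.22.
Break-even = $2,900.00 / $604.22 = 4.80 → 5 months.

5 months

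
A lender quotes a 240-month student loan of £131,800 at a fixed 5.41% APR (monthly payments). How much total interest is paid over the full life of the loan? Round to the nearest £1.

At 5.41% the monthly rate is 0.0045083, so the payment is 131,800 × 0.0045083 / (1 − 1.0045083^−240) = £899.95.
Total paid = 240 × £899.95 = £215,988.00; interest = £215,988.00 − £131,800 = £84,188.00.

£84,188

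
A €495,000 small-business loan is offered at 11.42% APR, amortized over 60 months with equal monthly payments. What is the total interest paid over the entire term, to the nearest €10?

€156,990

Monthly rate = 11.42%/12 = 0.0095167; payment = 495,000 × 0.0095167 / (1 − (1+0.0095167)^−60) = €10,866.47.
Total paid = 60 × €10,866.47 = €651,988.20; interest = €651,988.20 − €495,000 = €156,988.20.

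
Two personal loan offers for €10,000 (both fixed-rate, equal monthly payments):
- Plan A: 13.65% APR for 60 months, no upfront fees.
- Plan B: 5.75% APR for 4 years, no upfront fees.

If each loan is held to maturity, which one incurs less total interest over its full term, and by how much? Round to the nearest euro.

Plan B by €2,634

Plan A: monthly rate = 13.65%/12 = 0.0113750; payment = 10,000 × 0.0113750 / (1 − (1+0.0113750)^−60) = €230.87.
Total interest on Plan A = 60 × €230.87 − €10,000 = €3,852.20.
Plan B: monthly rate = 5.75%/12 = 0.0047917; payment = 10,000 × 0.0047917 / (1 − (1+0.0047917)^−48) = €233.71.
Total interest on Plan B = 48 × €233.71 − €10,000 = €1,218.08.
Plan B is lower by €2,634.12.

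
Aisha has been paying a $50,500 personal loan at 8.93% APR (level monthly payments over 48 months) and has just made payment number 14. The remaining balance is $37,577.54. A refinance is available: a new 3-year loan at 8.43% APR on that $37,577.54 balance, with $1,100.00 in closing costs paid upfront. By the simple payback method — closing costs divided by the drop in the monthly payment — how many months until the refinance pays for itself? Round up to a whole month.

Current payment = 50,500 × 8.93%/12 / (1 − (1+0.0074417)^−48) = $1,255.02.
Refinanced payment = 37,577.54 × 0.0070250 / (1 − (1+0.0070250)^−36) = $1,185.01.
Monthly savings = $1,255.02 − $1,185.01 = $70.01.
Break-even = $1,100.00 / $70.01 = 15.71 → 16 months.

16 months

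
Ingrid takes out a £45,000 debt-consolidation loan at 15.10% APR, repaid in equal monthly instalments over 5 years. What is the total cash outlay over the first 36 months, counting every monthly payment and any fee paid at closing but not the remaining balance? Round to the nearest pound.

£38,625

Monthly rate = 15.1%/12 = 0.0125833; payment = 45,000 × 0.0125833 / (1 − (1+0.0125833)^−60) = £1,072.91.
Total outlay = 36 × £1,072.91 = £38,624.76.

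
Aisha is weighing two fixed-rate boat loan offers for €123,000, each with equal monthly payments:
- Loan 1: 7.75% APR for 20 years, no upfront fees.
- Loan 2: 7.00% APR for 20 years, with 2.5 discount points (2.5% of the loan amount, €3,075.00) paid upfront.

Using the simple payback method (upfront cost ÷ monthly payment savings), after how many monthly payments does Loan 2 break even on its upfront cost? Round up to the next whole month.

55 months

Loan 1: at 7.75% the monthly rate is 0.0064583, so the payment is 123,000 × 0.0064583 / (1 − 1.0064583^−240) = €1,009.77.
Loan 2: at 7.00% the monthly rate is 0.0058333, so the payment is 123,000 × 0.0058333 / (1 − 1.0058333^−240) = €953.62.
Monthly savings = €1,009.77 − €953.62 = €56.15.
Break-even = €3,075.00 / €56.15 = 54.76 → 55 months.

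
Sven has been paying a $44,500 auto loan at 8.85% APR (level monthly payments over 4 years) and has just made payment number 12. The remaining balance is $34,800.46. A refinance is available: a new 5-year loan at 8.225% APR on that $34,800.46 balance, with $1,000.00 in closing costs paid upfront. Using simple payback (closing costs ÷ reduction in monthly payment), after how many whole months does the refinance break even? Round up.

Current payment = 44,500 × 8.85%/12 / (1 − (1+0.0073750)^−48) = $1,104.22.
Refinanced payment = 34,800.46 × 0.0068542 / (1 − (1+0.0068542)^−60) = $709.38.
Monthly savings = $1,104.22 − $709.38 = $394.84.
Break-even = $1,000.00 / $394.84 = 2.53 → 3 months.

3 months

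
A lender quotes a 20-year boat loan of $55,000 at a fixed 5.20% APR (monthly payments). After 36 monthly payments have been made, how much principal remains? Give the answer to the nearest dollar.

With monthly rate i = 5.2%/12 = 0.0043333, the balance after k of n payments is P · [(1+i)^n − (1+i)^k] / [(1+i)^n − 1].
(1+0.0043333)^240 = 2.82286734 and (1+0.0043333)^36 = 1.16843234, so the balance is 55,000 × (2.82286734 − 1.16843234) / (2.82286734 − 1) = $49,918.02.

$49,918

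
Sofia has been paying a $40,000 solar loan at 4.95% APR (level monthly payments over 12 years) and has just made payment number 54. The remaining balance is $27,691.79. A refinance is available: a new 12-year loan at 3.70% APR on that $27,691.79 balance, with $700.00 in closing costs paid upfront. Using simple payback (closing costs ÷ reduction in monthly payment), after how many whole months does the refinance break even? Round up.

Current payment = 40,000 × 4.95%/12 / (1 − (1+0.0041250)^−144) = $368.95.
Refinanced payment = 27,691.79 × 0.0030833 / (1 − (1+0.0030833)^−144) = $238.44.
Monthly savings = $368.95 − $238.44 = $130.51.
Break-even = $700.00 / $130.51 = 5.36 → 6 months.

6 months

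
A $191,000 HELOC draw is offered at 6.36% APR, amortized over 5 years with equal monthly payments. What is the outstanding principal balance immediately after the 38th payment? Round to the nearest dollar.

With monthly rate i = 6.36%/12 = 0.0053000, the balance after k of n payments is P · [(1+i)^n − (1+i)^k] / [(1+i)^n − 1].
(1+0.0053000)^60 = 1.37322263 and (1+0.0053000)^38 = 1.22246360, so the balance is 191,000 × (1.37322263 − 1.22246360) / (1.37322263 − 1) = $77,152.27.

$77,152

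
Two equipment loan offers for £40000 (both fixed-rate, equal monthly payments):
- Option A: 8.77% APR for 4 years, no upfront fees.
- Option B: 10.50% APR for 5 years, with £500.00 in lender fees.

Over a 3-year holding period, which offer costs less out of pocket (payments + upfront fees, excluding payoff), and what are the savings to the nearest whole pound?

Option A: at 8.77% the monthly rate is 0.0073083, so the payment is 40,000 × 0.0073083 / (1 − 1.0073083^−48) = £991.04.
Option B: monthly rate = 10.5%/12 = 0.0087500; payment = 40,000 × 0.0087500 / (1 − (1+0.0087500)^−60) = £859.76.
Over 36 months: Option A costs 36 × £991.04 = £35,677.44; Option B costs 36 × £859.76 + £500.00 = £31,451.36.
Option B is cheaper by £35,677.44 − £31,451.36 = £4,226.08.

Option B by £4,226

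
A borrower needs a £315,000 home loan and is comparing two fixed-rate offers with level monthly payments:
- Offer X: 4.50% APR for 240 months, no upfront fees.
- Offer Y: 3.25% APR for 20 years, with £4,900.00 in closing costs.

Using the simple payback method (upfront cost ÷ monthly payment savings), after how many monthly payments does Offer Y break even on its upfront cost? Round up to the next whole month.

24 months

Offer X: monthly rate = 4.5%/12 = 0.0037500; payment = 315,000 × 0.0037500 / (1 − (1+0.0037500)^−240) = £1,992.85.
Offer Y: at 3.25% the monthly rate is 0.0027083, so the payment is 315,000 × 0.0027083 / (1 − 1.0027083^−240) = £1,786.67.
Monthly savings = £1,992.85 − £1,786.67 = £206.18.
Break-even = £4,900.00 / £206.18 = 23.77 → 24 months.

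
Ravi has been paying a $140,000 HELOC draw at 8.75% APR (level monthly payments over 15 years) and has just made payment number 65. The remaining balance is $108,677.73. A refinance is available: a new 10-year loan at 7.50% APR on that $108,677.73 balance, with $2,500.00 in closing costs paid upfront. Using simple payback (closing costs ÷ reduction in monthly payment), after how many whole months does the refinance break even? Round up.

Current payment = 140,000 × 8.75%/12 / (1 − (1+0.0072917)^−180) = $1,399.23.
Refinanced payment = 108,677.73 × 0.0062500 / (1 − (1+0.0062500)^−120) = $1,290.02.
Monthly savings = $1,399.23 − $1,290.02 = $109.21.
Break-even = $2,500.00 / $109.21 = 22.89 → 23 months.

23 months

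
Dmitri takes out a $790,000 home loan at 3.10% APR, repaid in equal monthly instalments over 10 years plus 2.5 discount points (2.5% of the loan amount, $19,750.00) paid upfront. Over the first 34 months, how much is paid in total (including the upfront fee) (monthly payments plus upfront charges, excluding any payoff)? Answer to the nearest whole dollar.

$280,354

Monthly rate = 3.1%/12 = 0.0025833; payment = 790,000 × 0.0025833 / (1 − (1+0.0025833)^−120) = $7,664.82.
Total outlay = 34 × $7,664.82 + $19,750.00 = $280,353.88.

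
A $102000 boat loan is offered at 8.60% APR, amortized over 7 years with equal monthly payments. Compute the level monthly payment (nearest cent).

$1,620.46

At 8.60% the monthly rate is 0.0071667, so the payment is 102,000 × 0.0071667 / (1 − 1.0071667^−84) = $1,620.46.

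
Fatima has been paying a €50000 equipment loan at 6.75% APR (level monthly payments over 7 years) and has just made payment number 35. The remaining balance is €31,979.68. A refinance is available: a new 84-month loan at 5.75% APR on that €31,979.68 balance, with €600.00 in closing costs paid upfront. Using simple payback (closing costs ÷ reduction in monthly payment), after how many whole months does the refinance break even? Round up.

3 months

Current payment = 50,000 × 6.75%/12 / (1 − (1+0.0056250)^−84) = €748.54.
Refinanced payment = 31,979.68 × 0.0047917 / (1 − (1+0.0047917)^−84) = €463.35.
Monthly savings = €748.54 − €463.35 = €285.19.
Break-even = €600.00 / €285.19 = 2.10 → 3 months.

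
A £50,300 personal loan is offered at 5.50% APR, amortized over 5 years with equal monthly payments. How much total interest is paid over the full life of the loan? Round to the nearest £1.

£7,347

At 5.50% the monthly rate is 0.0045833, so the payment is 50,300 × 0.0045833 / (1 − 1.0045833^−60) = £960.79.
Total paid = 60 × £960.79 = £57,647.40; interest = £57,647.40 − £50,300 = £7,347.40.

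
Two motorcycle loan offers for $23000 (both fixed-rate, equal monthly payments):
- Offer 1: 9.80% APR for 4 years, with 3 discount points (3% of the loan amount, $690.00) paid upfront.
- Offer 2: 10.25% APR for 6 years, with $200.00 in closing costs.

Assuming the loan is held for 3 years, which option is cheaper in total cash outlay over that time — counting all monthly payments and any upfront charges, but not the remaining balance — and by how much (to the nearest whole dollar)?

Offer 2 by $5,967

Offer 1: at 9.80% the monthly rate is 0.0081667, so the payment is 23,000 × 0.0081667 / (1 − 1.0081667^−48) = $581.13.
Offer 2: monthly rate = 10.25%/12 = 0.0085417; payment = 23,000 × 0.0085417 / (1 − (1+0.0085417)^−72) = $429.00.
Over 36 months: Offer 1 costs 36 × $581.13 + $690.00 = $21,610.68; Offer 2 costs 36 × $429.00 + $200.00 = $15,644.00.
Offer 2 is cheaper by $21,610.68 − $15,644.00 = $5,966.68.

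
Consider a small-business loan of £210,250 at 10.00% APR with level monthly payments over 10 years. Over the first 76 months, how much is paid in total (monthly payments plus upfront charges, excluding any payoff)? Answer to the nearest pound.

£211,164

At 10.00% the monthly rate is 0.0083333, so the payment is 210,250 × 0.0083333 / (1 − 1.0083333^−120) = £2,778.47.
Total outlay = 76 × £2,778.47 = £211,163.72.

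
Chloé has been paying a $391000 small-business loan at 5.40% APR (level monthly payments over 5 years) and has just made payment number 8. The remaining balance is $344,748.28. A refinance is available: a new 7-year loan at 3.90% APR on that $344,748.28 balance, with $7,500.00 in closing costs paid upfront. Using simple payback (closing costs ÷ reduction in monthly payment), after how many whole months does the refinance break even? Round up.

Current payment = 391,000 × 5.4%/12 / (1 − (1+0.0045000)^−60) = $7,450.52.
Refinanced payment = 344,748.28 × 0.0032500 / (1 − (1+0.0032500)^−84) = $4,696.44.
Monthly savings = $7,450.52 − $4,696.44 = $2,754.08.
Break-even = $7,500.00 / $2,754.08 = 2.72 → 3 months.

3 months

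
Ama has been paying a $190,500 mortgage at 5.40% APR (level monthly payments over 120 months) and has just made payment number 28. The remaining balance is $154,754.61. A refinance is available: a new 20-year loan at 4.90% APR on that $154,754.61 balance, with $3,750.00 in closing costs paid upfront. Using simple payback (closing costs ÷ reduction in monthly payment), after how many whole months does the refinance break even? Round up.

4 months

Current payment = 190,500 × 5.4%/12 / (1 − (1+0.0045000)^−120) = $2,058.00.
Refinanced payment = 154,754.61 × 0.0040833 / (1 − (1+0.0040833)^−240) = $1,012.78.
Monthly savings = $2,058.00 − $1,012.78 = $1,045.22.
Break-even = $3,750.00 / $1,045.22 = 3.59 → 4 months.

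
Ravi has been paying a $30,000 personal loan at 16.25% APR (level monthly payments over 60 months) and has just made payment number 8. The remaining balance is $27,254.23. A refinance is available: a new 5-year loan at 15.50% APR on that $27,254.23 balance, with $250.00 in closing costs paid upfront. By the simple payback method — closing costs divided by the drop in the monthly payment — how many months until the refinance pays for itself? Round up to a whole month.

Current payment = 30,000 × 16.25%/12 / (1 − (1+0.0135417)^−60) = $733.53.
Refinanced payment = 27,254.23 × 0.0129167 / (1 − (1+0.0129167)^−60) = $655.55.
Monthly savings = $733.53 − $655.55 = $77.98.
Break-even = $250.00 / $77.98 = 3.21 → 4 months.

4 months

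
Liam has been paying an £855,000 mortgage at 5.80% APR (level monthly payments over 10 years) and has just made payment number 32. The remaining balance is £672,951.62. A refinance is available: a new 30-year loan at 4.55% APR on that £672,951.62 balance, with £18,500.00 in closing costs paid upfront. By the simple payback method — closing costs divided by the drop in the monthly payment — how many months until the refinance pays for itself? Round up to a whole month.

Current payment = 855,000 × 5.8%/12 / (1 − (1+0.0048333)^−120) = £9,406.61.
Refinanced payment = 672,951.62 × 0.0037917 / (1 − (1+0.0037917)^−360) = £3,429.77.
Monthly savings = £9,406.61 − £3,429.77 = £5,976.84.
Break-even = £18,500.00 / £5,976.84 = 3.10 → 4 months.

4 months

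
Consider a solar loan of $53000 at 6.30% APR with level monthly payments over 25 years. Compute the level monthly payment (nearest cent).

Monthly rate = 6.3%/12 = 0.0052500; payment = 53,000 × 0.0052500 / (1 − (1+0.0052500)^−300) = $351.26.

$351.26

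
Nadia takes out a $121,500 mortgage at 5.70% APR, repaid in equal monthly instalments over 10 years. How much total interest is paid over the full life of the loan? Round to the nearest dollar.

$38,180

Monthly rate = 5.7%/12 = 0.0047500; payment = 121,500 × 0.0047500 / (1 − (1+0.0047500)^−120) = $1,330.67.
Total paid = 120 × $1,330.67 = $159,680.40; interest = $159,680.40 − $121,500 = $38,180.40.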